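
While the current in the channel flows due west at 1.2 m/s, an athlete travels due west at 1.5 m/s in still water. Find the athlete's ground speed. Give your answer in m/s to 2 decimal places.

Taking east as x and north as y: velocity relative to the water = (-1.500, 0.000) m/s; the water relative to ground = (-1.200, 0.000) m/s.
Velocity relative to ground = (-1.500, 0.000) + (-1.200, 0.000) = (-2.700, 0.000) m/s.
Speed = |(-2.700, 0.000)| = 2.700 m/s.

2.70 m/s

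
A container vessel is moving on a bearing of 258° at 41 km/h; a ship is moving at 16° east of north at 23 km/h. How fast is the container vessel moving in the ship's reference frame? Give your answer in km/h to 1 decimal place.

55.6 km/h

Taking east as x and north as y: container vessel velocity = (-40.104, -8.524) km/h; ship velocity = (6.340, 22.109) km/h.
Velocity of container vessel relative to ship = (-40.104, -8.524) − (6.340, 22.109) = (-46.444, -30.633) km/h.
Magnitude = |(-46.444, -30.633)| = 55.637 km/h.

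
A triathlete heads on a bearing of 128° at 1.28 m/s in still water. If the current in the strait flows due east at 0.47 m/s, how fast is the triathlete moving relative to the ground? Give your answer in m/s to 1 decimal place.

Taking east as x and north as y: velocity relative to the water = (1.009, -0.788) m/s; the water relative to ground = (0.470, 0.000) m/s.
Velocity relative to ground = (1.009, -0.788) + (0.470, 0.000) = (1.479, -0.788) m/s.
Speed = |(1.479, -0.788)| = 1.676 m/s.

1.7 m/s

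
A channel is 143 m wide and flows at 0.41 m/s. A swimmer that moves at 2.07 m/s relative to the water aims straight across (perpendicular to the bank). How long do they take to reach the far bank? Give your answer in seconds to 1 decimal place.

69.1 s

The component of the swimmer's velocity perpendicular to the bank is 2.07 m/s.
The flow acts along the bank and has no component across it.
Time = 143 / 2.070 = 69.082 s.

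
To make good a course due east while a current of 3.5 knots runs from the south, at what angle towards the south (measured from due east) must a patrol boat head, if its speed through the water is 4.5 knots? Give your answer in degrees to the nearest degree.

The current pushes perpendicular to the desired track; the heading must have a component into the current equal to 3.5 knots: 4.5 sin θ = 3.5.
sin θ = 0.7778, so θ = 51.058°.

51°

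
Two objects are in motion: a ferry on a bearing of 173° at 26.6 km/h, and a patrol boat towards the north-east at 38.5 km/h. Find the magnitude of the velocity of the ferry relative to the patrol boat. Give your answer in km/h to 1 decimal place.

Taking east as x and north as y: ferry velocity = (3.242, -26.402) km/h; patrol boat velocity = (27.224, 27.224) km/h.
Velocity of ferry relative to patrol boat = (3.242, -26.402) − (27.224, 27.224) = (-23.982, -53.625) km/h.
Magnitude = |(-23.982, -53.625)| = 58.744 km/h.

58.7 km/h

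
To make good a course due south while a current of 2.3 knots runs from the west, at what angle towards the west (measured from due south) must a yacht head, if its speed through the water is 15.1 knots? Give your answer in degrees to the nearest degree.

The current pushes perpendicular to the desired track; the heading must have a component into the current equal to 2.3 knots: 15.1 sin θ = 2.3.
sin θ = 0.1523, so θ = 8.761°.

9°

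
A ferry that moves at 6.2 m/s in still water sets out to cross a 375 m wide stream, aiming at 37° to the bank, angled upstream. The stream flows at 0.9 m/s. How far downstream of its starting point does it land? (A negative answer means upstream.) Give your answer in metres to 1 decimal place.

-407.2 m

Perpendicular speed = 3.731 m/s; crossing time = 375 / 3.731 = 100.502 s.
Net downstream speed = -4.052 m/s.
Drift = -4.052 × 100.502 = -407.190 m (upstream).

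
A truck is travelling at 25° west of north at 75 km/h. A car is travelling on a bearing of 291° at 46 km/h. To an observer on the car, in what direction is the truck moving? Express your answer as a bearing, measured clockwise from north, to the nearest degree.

Taking east as x and north as y: truck velocity = (-31.696, 67.973) km/h; car velocity = (-42.945, 16.485) km/h.
Velocity of truck relative to car = (-31.696, 67.973) − (-42.945, 16.485) = (11.248, 51.488) km/h.
Bearing = atan2(11.25, 51.49) = 12.32° clockwise from north.

012°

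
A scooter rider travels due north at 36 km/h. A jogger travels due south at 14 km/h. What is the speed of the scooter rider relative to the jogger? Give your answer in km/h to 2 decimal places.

Taking east as x and north as y: scooter rider velocity = (0.000, 36.000) km/h; jogger velocity = (0.000, -14.000) km/h.
Velocity of scooter rider relative to jogger = (0.000, 36.000) − (0.000, -14.000) = (0.000, 50.000) km/h.
Magnitude = |(0.000, 50.000)| = 50.000 km/h.

50.00 km/h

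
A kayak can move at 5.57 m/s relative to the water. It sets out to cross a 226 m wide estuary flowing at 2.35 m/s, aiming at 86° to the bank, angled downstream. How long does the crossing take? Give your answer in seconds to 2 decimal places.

40.67 s

The component of the kayak's velocity perpendicular to the bank is 5.57 × sin 86° = 5.556 m/s.
The flow acts along the bank and has no component across it.
Time = 226 / 5.556 = 40.674 s.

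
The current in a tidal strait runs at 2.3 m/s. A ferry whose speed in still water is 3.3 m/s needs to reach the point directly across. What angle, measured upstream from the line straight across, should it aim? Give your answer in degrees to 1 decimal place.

To cancel the current, the upstream component of the ferry's velocity must equal the flow: 3.3 sin θ = 2.3.
sin θ = 2.3 / 3.3 = 0.6970.
θ = arcsin(0.6970) = 44.184°.

44.2°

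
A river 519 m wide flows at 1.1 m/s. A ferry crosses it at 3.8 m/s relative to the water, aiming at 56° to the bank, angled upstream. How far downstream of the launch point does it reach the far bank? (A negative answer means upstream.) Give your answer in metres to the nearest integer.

Perpendicular speed = 3.150 m/s; crossing time = 519 / 3.150 = 164.744 s.
Net downstream speed = -1.025 m/s.
Drift = -1.025 × 164.744 = -168.852 m (upstream).

-169 m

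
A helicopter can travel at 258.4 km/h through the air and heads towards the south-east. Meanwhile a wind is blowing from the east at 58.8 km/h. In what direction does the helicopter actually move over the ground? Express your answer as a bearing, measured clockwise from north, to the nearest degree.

146°

Taking east as x and north as y: velocity relative to the air = (182.716, -182.716) km/h; the air relative to ground = (-58.800, 0.000) km/h.
Velocity relative to ground = (182.716, -182.716) + (-58.800, 0.000) = (123.916, -182.716) km/h.
Bearing = atan2(123.92, -182.72) = 145.86° clockwise from north.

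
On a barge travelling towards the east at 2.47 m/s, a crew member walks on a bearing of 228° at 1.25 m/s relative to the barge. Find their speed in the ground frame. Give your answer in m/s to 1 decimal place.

Taking east as x and north as y: barge velocity = (2.470, 0.000) m/s; crew member velocity relative to barge = (-0.929, -0.836) m/s.
Velocity relative to ground = (2.470, 0.000) + (-0.929, -0.836) = (1.541, -0.836) m/s.
Speed = |(1.541, -0.836)| = 1.753 m/s.

1.8 m/s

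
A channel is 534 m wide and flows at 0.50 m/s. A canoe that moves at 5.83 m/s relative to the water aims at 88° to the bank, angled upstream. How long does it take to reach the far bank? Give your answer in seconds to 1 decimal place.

The component of the canoe's velocity perpendicular to the bank is 5.83 × sin 88° = 5.826 m/s.
The flow acts along the bank and has no component across it.
Time = 534 / 5.826 = 91.651 s.

91.7 s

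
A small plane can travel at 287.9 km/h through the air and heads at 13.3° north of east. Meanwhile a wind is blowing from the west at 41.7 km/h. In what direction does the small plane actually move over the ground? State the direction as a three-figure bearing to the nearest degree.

Taking east as x and north as y: velocity relative to the air = (280.178, 66.231) km/h; the air relative to ground = (41.700, 0.000) km/h.
Velocity relative to ground = (280.178, 66.231) + (41.700, 0.000) = (321.878, 66.231) km/h.
Bearing = atan2(321.88, 66.23) = 78.37° clockwise from north.

078°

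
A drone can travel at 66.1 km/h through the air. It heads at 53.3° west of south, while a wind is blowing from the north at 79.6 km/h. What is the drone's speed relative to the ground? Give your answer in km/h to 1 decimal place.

130.4 km/h

Taking east as x and north as y: velocity relative to the air = (-52.997, -39.503) km/h; the air relative to ground = (0.000, -79.600) km/h.
Velocity relative to ground = (-52.997, -39.503) + (0.000, -79.600) = (-52.997, -119.103) km/h.
Speed = |(-52.997, -119.103)| = 130.362 km/h.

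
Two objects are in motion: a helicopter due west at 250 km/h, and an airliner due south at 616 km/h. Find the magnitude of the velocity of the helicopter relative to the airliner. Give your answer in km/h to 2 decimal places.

664.80 km/h

Taking east as x and north as y: helicopter velocity = (-250.000, 0.000) km/h; airliner velocity = (0.000, -616.000) km/h.
Velocity of helicopter relative to airliner = (-250.000, 0.000) − (0.000, -616.000) = (-250.000, 616.000) km/h.
Magnitude = |(-250.000, 616.000)| = 664.798 km/h.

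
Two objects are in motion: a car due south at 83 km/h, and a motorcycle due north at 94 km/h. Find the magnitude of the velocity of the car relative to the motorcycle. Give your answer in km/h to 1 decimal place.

Taking east as x and north as y: car velocity = (0.000, -83.000) km/h; motorcycle velocity = (0.000, 94.000) km/h.
Velocity of car relative to motorcycle = (0.000, -83.000) − (0.000, 94.000) = (0.000, -177.000) km/h.
Magnitude = |(0.000, -177.000)| = 177.000 km/h.

177.0 km/h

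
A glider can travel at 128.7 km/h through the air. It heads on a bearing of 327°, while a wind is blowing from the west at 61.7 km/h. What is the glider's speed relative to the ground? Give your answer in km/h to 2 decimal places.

108.26 km/h

Taking east as x and north as y: velocity relative to the air = (-70.095, 107.937) km/h; the air relative to ground = (61.700, 0.000) km/h.
Velocity relative to ground = (-70.095, 107.937) + (61.700, 0.000) = (-8.395, 107.937) km/h.
Speed = |(-8.395, 107.937)| = 108.263 km/h.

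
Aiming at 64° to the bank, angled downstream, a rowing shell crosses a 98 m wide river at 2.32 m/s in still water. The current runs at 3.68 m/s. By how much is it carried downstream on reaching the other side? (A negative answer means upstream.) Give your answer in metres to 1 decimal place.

220.7 m

Perpendicular speed = 2.085 m/s; crossing time = 98 / 2.085 = 46.998 s.
Net downstream speed = 4.697 m/s.
Drift = 4.697 × 46.998 = 220.750 m (downstream).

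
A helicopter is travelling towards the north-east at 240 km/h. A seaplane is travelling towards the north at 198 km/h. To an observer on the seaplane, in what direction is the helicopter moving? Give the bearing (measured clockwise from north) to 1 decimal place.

099.5°

Taking east as x and north as y: helicopter velocity = (169.706, 169.706) km/h; seaplane velocity = (0.000, 198.000) km/h.
Velocity of helicopter relative to seaplane = (169.706, 169.706) − (0.000, 198.000) = (169.706, -28.294) km/h.
Bearing = atan2(169.71, -28.29) = 99.47° clockwise from north.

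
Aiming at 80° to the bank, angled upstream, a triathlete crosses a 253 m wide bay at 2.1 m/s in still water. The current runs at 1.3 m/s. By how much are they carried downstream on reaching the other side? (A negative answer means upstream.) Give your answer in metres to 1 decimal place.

Perpendicular speed = 2.068 m/s; crossing time = 253 / 2.068 = 122.335 s.
Net downstream speed = 0.935 m/s.
Drift = 0.935 × 122.335 = 114.424 m (downstream).

114.4 m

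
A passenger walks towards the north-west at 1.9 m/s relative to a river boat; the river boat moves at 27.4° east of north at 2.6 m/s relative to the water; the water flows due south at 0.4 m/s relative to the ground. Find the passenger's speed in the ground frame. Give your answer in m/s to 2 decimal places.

In east/north components (m/s): passenger relative to river boat = (-1.344, 1.344); river boat relative to water = (1.197, 2.308); water relative to ground = (0.000, -0.400).
Sum = (-0.147, 3.252) m/s.
Speed = |(-0.147, 3.252)| = 3.255 m/s.

3.26 m/s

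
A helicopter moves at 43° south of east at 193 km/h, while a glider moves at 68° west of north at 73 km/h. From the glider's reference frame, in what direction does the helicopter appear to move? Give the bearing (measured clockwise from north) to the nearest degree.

Taking east as x and north as y: helicopter velocity = (141.151, -131.626) km/h; glider velocity = (-67.684, 27.346) km/h.
Velocity of helicopter relative to glider = (141.151, -131.626) − (-67.684, 27.346) = (208.836, -158.972) km/h.
Bearing = atan2(208.84, -158.97) = 127.28° clockwise from north.

127°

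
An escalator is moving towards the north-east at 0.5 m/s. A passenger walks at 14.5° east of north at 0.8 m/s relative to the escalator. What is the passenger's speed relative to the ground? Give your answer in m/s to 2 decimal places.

Taking east as x and north as y: escalator velocity = (0.354, 0.354) m/s; passenger velocity relative to escalator = (0.200, 0.775) m/s.
Velocity relative to ground = (0.354, 0.354) + (0.200, 0.775) = (0.554, 1.128) m/s.
Speed = |(0.554, 1.128)| = 1.257 m/s.

1.26 m/s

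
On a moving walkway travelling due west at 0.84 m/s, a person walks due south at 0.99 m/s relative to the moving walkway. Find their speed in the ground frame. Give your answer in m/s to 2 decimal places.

1.30 m/s

Taking east as x and north as y: moving walkway velocity = (-0.840, 0.000) m/s; person velocity relative to moving walkway = (0.000, -0.990) m/s.
Velocity relative to ground = (-0.840, 0.000) + (0.000, -0.990) = (-0.840, -0.990) m/s.
Speed = |(-0.840, -0.990)| = 1.298 m/s.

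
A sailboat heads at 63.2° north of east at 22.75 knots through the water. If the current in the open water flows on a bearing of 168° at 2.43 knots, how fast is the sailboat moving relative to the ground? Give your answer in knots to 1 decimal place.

Taking east as x and north as y: velocity relative to the water = (10.257, 20.306) knots; the water relative to ground = (0.505, -2.377) knots.
Velocity relative to ground = (10.257, 20.306) + (0.505, -2.377) = (10.763, 17.929) knots.
Speed = |(10.763, 17.929)| = 20.912 knots.

20.9 knots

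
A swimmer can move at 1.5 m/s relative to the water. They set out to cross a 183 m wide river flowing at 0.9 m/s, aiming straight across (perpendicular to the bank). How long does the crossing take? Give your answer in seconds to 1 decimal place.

The component of the swimmer's velocity perpendicular to the bank is 1.5 m/s.
Only the cross-stream component determines the crossing time; the current contributes nothing perpendicular to the bank.
Time = 183 / 1.500 = 122.000 s.

122.0 s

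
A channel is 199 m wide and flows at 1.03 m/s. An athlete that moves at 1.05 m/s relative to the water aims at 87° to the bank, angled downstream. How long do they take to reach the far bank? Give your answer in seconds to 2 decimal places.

The component of the athlete's velocity perpendicular to the bank is 1.05 × sin 87° = 1.049 m/s.
The current is parallel to the bank, so it does not affect the crossing time.
Time = 199 / 1.049 = 189.784 s.

189.78 s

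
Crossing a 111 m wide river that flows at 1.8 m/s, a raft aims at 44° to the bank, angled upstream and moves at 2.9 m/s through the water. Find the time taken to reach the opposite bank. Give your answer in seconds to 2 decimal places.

The component of the raft's velocity perpendicular to the bank is 2.9 × sin 44° = 2.015 m/s.
Only the cross-stream component determines the crossing time; the current contributes nothing perpendicular to the bank.
Time = 111 / 2.015 = 55.100 s.

55.10 s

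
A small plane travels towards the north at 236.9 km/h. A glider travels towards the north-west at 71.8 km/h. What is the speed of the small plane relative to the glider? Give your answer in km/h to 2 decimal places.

192.93 km/h

Taking east as x and north as y: small plane velocity = (0.000, 236.900) km/h; glider velocity = (-50.770, 50.770) km/h.
Velocity of small plane relative to glider = (0.000, 236.900) − (-50.770, 50.770) = (50.770, 186.130) km/h.
Magnitude = |(50.770, 186.130)| = 192.930 km/h.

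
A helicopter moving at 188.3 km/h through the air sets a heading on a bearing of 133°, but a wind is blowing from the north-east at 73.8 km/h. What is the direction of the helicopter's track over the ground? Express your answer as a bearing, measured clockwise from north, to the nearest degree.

Taking east as x and north as y: velocity relative to the air = (137.714, -128.420) km/h; the air relative to ground = (-52.184, -52.184) km/h.
Velocity relative to ground = (137.714, -128.420) + (-52.184, -52.184) = (85.529, -180.605) km/h.
Bearing = atan2(85.53, -180.60) = 154.66° clockwise from north.

155°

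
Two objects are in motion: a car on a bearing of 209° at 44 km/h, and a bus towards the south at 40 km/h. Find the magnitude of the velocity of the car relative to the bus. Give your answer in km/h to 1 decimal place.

21.4 km/h

Taking east as x and north as y: car velocity = (-21.332, -38.483) km/h; bus velocity = (0.000, -40.000) km/h.
Velocity of car relative to bus = (-21.332, -38.483) − (0.000, -40.000) = (-21.332, 1.517) km/h.
Magnitude = |(-21.332, 1.517)| = 21.385 km/h.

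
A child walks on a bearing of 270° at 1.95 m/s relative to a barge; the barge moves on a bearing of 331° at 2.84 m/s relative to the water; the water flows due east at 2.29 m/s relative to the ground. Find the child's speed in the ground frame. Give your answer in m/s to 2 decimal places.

2.69 m/s

In east/north components (m/s): child relative to barge = (-1.950, 0.000); barge relative to water = (-1.377, 2.484); water relative to ground = (2.290, 0.000).
Sum = (-1.037, 2.484) m/s.
Speed = |(-1.037, 2.484)| = 2.692 m/s.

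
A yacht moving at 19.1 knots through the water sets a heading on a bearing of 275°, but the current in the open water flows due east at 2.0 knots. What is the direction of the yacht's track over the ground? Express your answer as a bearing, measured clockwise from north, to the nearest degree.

Taking east as x and north as y: velocity relative to the water = (-19.027, 1.665) knots; the water relative to ground = (2.000, 0.000) knots.
Velocity relative to ground = (-19.027, 1.665) + (2.000, 0.000) = (-17.027, 1.665) knots.
Bearing = atan2(-17.03, 1.66) = 275.58° clockwise from north.

276°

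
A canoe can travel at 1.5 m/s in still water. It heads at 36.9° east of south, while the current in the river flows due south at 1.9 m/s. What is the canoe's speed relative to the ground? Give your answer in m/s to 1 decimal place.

Taking east as x and north as y: velocity relative to the water = (0.901, -1.200) m/s; the water relative to ground = (0.000, -1.900) m/s.
Velocity relative to ground = (0.901, -1.200) + (0.000, -1.900) = (0.901, -3.100) m/s.
Speed = |(0.901, -3.100)| = 3.228 m/s.

3.2 m/s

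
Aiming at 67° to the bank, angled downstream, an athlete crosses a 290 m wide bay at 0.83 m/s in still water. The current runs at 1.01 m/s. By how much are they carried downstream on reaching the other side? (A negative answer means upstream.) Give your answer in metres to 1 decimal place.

Perpendicular speed = 0.764 m/s; crossing time = 290 / 0.764 = 379.572 s.
Net downstream speed = 1.334 m/s.
Drift = 1.334 × 379.572 = 506.465 m (downstream).

506.5 m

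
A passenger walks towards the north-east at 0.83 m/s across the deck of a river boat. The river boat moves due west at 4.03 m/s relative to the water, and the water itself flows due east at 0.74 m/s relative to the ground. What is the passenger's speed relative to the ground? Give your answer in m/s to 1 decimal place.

In east/north components (m/s): passenger relative to river boat = (0.587, 0.587); river boat relative to water = (-4.030, 0.000); water relative to ground = (0.740, 0.000).
Sum = (-2.703, 0.587) m/s.
Speed = |(-2.703, 0.587)| = 2.766 m/s.

2.8 m/s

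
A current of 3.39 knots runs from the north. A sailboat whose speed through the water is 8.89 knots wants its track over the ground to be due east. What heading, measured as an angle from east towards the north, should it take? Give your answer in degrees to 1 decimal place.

22.4°

The current pushes perpendicular to the desired track; the heading must have a component into the current equal to 3.39 knots: 8.89 sin θ = 3.39.
sin θ = 0.3813, so θ = 22.416°.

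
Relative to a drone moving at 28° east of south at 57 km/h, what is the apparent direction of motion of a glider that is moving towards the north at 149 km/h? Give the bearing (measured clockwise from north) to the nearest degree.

Taking east as x and north as y: glider velocity = (0.000, 149.000) km/h; drone velocity = (26.760, -50.328) km/h.
Velocity of glider relative to drone = (0.000, 149.000) − (26.760, -50.328) = (-26.760, 199.328) km/h.
Bearing = atan2(-26.76, 199.33) = 352.35° clockwise from north.

352°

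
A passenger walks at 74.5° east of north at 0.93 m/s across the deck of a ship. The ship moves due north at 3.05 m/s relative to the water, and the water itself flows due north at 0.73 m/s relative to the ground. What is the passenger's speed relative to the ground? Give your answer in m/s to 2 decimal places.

In east/north components (m/s): passenger relative to ship = (0.896, 0.249); ship relative to water = (0.000, 3.050); water relative to ground = (0.000, 0.730).
Sum = (0.896, 4.029) m/s.
Speed = |(0.896, 4.029)| = 4.127 m/s.

4.13 m/s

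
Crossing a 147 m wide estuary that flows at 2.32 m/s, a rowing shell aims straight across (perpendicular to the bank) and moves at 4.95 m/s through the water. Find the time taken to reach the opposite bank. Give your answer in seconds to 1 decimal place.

The component of the rowing shell's velocity perpendicular to the bank is 4.95 m/s.
The flow acts along the bank and has no component across it.
Time = 147 / 4.950 = 29.697 s.

29.7 s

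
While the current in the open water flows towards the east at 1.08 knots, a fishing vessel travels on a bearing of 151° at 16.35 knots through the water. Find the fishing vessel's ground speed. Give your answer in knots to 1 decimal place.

Taking east as x and north as y: velocity relative to the water = (7.927, -14.300) knots; the water relative to ground = (1.080, 0.000) knots.
Velocity relative to ground = (7.927, -14.300) + (1.080, 0.000) = (9.007, -14.300) knots.
Speed = |(9.007, -14.300)| = 16.900 knots.

16.9 knots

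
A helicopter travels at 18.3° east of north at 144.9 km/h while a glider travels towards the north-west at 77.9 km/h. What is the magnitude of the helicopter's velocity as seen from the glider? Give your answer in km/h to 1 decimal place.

Taking east as x and north as y: helicopter velocity = (45.498, 137.572) km/h; glider velocity = (-55.084, 55.084) km/h.
Velocity of helicopter relative to glider = (45.498, 137.572) − (-55.084, 55.084) = (100.581, 82.488) km/h.
Magnitude = |(100.581, 82.488)| = 130.080 km/h.

130.1 km/h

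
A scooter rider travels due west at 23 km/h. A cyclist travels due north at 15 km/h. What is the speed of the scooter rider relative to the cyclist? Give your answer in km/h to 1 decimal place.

Taking east as x and north as y: scooter rider velocity = (-23.000, 0.000) km/h; cyclist velocity = (0.000, 15.000) km/h.
Velocity of scooter rider relative to cyclist = (-23.000, 0.000) − (0.000, 15.000) = (-23.000, -15.000) km/h.
Magnitude = |(-23.000, -15.000)| = 27.459 km/h.

27.5 km/h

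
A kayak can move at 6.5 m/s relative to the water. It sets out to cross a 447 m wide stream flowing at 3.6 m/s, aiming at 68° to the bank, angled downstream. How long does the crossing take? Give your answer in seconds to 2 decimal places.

The component of the kayak's velocity perpendicular to the bank is 6.5 × sin 68° = 6.027 m/s.
The current is parallel to the bank, so it does not affect the crossing time.
Time = 447 / 6.027 = 74.170 s.

74.17 s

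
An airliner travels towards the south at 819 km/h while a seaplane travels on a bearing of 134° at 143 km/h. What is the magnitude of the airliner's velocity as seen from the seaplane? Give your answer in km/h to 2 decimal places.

726.98 km/h

Taking east as x and north as y: airliner velocity = (0.000, -819.000) km/h; seaplane velocity = (102.866, -99.336) km/h.
Velocity of airliner relative to seaplane = (0.000, -819.000) − (102.866, -99.336) = (-102.866, -719.664) km/h.
Magnitude = |(-102.866, -719.664)| = 726.978 km/h.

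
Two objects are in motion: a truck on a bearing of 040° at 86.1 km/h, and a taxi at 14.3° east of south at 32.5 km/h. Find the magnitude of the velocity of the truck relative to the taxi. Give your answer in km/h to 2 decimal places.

Taking east as x and north as y: truck velocity = (55.344, 65.956) km/h; taxi velocity = (8.027, -31.493) km/h.
Velocity of truck relative to taxi = (55.344, 65.956) − (8.027, -31.493) = (47.317, 97.449) km/h.
Magnitude = |(47.317, 97.449)| = 108.329 km/h.

108.33 km/h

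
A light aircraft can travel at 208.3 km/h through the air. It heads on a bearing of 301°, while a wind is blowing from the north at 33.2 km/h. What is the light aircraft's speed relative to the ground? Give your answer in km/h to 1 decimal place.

Taking east as x and north as y: velocity relative to the air = (-178.548, 107.282) km/h; the air relative to ground = (0.000, -33.200) km/h.
Velocity relative to ground = (-178.548, 107.282) + (0.000, -33.200) = (-178.548, 74.082) km/h.
Speed = |(-178.548, 74.082)| = 193.307 km/h.

193.3 km/h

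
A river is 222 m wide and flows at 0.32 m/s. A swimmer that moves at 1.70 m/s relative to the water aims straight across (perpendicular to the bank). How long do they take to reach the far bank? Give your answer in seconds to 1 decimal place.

130.6 s

The component of the swimmer's velocity perpendicular to the bank is 1.70 m/s.
The flow acts along the bank and has no component across it.
Time = 222 / 1.700 = 130.588 s.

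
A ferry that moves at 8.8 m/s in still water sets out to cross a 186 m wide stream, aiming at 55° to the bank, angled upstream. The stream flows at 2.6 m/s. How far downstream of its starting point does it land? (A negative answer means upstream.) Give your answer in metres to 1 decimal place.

Perpendicular speed = 7.209 m/s; crossing time = 186 / 7.209 = 25.803 s.
Net downstream speed = -2.447 m/s.
Drift = -2.447 × 25.803 = -63.151 m (upstream).

-63.2 m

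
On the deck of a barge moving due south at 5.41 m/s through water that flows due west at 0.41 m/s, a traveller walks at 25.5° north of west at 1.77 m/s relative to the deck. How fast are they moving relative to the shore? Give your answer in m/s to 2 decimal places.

5.06 m/s

In east/north components (m/s): traveller relative to barge = (-1.598, 0.762); barge relative to water = (0.000, -5.410); water relative to ground = (-0.410, 0.000).
Sum = (-2.008, -4.648) m/s.
Speed = |(-2.008, -4.648)| = 5.063 m/s.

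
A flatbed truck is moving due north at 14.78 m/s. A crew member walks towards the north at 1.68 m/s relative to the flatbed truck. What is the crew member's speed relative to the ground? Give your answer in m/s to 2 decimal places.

16.46 m/s

Taking east as x and north as y: flatbed truck velocity = (0.000, 14.780) m/s; crew member velocity relative to flatbed truck = (0.000, 1.680) m/s.
Velocity relative to ground = (0.000, 14.780) + (0.000, 1.680) = (0.000, 16.460) m/s.
Speed = |(0.000, 16.460)| = 16.460 m/s.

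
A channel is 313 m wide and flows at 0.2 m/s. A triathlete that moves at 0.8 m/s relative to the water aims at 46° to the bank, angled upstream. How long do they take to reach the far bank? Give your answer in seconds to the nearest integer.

544 s

The component of the triathlete's velocity perpendicular to the bank is 0.8 × sin 46° = 0.575 m/s.
Only the cross-stream component determines the crossing time; the current contributes nothing perpendicular to the bank.
Time = 313 / 0.575 = 543.902 s.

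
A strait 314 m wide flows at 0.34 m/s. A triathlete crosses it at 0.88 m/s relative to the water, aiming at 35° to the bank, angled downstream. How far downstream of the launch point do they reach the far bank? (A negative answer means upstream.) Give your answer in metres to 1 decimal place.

660.0 m

Perpendicular speed = 0.505 m/s; crossing time = 314 / 0.505 = 622.094 s.
Net downstream speed = 1.061 m/s.
Drift = 1.061 × 622.094 = 659.950 m (downstream).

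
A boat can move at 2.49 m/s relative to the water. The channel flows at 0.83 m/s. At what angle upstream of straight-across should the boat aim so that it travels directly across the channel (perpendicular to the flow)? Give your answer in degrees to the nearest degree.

19°

To cancel the current, the upstream component of the boat's velocity must equal the flow: 2.49 sin θ = 0.83.
sin θ = 0.83 / 2.49 = 0.3333.
θ = arcsin(0.3333) = 19.471°.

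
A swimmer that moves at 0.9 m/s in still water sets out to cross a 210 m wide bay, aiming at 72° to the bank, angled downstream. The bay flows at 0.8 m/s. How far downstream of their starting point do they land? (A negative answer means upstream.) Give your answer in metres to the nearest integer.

265 m

Perpendicular speed = 0.856 m/s; crossing time = 210 / 0.856 = 245.341 s.
Net downstream speed = 1.078 m/s.
Drift = 1.078 × 245.341 = 264.506 m (downstream).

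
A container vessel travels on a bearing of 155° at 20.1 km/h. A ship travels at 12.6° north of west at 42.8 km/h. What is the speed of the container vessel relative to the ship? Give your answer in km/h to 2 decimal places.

57.32 km/h

Taking east as x and north as y: container vessel velocity = (8.495, -18.217) km/h; ship velocity = (-41.769, 9.337) km/h.
Velocity of container vessel relative to ship = (8.495, -18.217) − (-41.769, 9.337) = (50.264, -27.553) km/h.
Magnitude = |(50.264, -27.553)| = 57.321 km/h.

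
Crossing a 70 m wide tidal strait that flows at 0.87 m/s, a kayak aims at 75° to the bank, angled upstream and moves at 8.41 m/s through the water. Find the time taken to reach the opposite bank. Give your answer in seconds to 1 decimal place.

The component of the kayak's velocity perpendicular to the bank is 8.41 × sin 75° = 8.123 m/s.
The flow acts along the bank and has no component across it.
Time = 70 / 8.123 = 8.617 s.

8.6 s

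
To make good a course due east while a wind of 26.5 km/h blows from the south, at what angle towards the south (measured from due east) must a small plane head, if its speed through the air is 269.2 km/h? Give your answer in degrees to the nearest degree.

6°

The wind pushes perpendicular to the desired track; the heading must have a component into the wind equal to 26.5 km/h: 269.2 sin θ = 26.5.
sin θ = 0.0984, so θ = 5.649°.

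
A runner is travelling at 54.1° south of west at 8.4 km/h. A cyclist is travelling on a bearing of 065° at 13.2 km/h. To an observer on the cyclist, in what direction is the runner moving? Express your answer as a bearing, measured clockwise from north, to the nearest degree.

234°

Taking east as x and north as y: runner velocity = (-4.926, -6.804) km/h; cyclist velocity = (11.963, 5.579) km/h.
Velocity of runner relative to cyclist = (-4.926, -6.804) − (11.963, 5.579) = (-16.889, -12.383) km/h.
Bearing = atan2(-16.89, -12.38) = 233.75° clockwise from north.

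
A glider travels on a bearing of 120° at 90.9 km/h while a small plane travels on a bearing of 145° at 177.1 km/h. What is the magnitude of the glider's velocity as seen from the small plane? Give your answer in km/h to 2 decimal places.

Taking east as x and north as y: glider velocity = (78.722, -45.450) km/h; small plane velocity = (101.580, -145.072) km/h.
Velocity of glider relative to small plane = (78.722, -45.450) − (101.580, -145.072) = (-22.859, 99.622) km/h.
Magnitude = |(-22.859, 99.622)| = 102.211 km/h.

102.21 km/h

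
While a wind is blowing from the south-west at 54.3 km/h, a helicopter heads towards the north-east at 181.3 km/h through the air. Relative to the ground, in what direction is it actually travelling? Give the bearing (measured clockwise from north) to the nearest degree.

Taking east as x and north as y: velocity relative to the air = (128.198, 128.198) km/h; the air relative to ground = (38.396, 38.396) km/h.
Velocity relative to ground = (128.198, 128.198) + (38.396, 38.396) = (166.594, 166.594) km/h.
Bearing = atan2(166.59, 166.59) = 45.00° clockwise from north.

045°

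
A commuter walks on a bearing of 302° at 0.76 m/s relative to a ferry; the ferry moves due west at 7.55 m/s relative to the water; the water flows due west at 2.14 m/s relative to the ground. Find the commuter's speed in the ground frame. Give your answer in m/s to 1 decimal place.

In east/north components (m/s): commuter relative to ferry = (-0.645, 0.403); ferry relative to water = (-7.550, 0.000); water relative to ground = (-2.140, 0.000).
Sum = (-10.335, 0.403) m/s.
Speed = |(-10.335, 0.403)| = 10.342 m/s.

10.3 m/s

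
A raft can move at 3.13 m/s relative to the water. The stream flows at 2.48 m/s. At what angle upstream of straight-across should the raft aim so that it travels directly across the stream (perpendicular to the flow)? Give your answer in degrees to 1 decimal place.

52.4°

To cancel the current, the upstream component of the raft's velocity must equal the flow: 3.13 sin θ = 2.48.
sin θ = 2.48 / 3.13 = 0.7923.
θ = arcsin(0.7923) = 52.404°.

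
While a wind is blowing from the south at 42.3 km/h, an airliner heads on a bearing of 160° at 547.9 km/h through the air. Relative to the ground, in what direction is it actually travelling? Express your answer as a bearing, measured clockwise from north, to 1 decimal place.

158.4°

Taking east as x and north as y: velocity relative to the air = (187.393, -514.858) km/h; the air relative to ground = (0.000, 42.300) km/h.
Velocity relative to ground = (187.393, -514.858) + (0.000, 42.300) = (187.393, -472.558) km/h.
Bearing = atan2(187.39, -472.56) = 158.37° clockwise from north.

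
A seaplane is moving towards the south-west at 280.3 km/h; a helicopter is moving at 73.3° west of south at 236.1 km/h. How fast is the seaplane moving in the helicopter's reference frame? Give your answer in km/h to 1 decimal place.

Taking east as x and north as y: seaplane velocity = (-198.202, -198.202) km/h; helicopter velocity = (-226.142, -67.846) km/h.
Velocity of seaplane relative to helicopter = (-198.202, -198.202) − (-226.142, -67.846) = (27.940, -130.356) km/h.
Magnitude = |(27.940, -130.356)| = 133.317 km/h.

133.3 km/h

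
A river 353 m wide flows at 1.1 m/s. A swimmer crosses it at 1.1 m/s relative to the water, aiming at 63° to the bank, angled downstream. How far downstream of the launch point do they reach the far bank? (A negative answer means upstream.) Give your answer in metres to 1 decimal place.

Perpendicular speed = 0.980 m/s; crossing time = 353 / 0.980 = 360.165 s.
Net downstream speed = 1.599 m/s.
Drift = 1.599 × 360.165 = 576.044 m (downstream).

576.0 m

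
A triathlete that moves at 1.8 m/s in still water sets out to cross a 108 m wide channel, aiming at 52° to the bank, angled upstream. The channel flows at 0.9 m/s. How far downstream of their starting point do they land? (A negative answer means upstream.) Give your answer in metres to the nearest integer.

-16 m

Perpendicular speed = 1.418 m/s; crossing time = 108 / 1.418 = 76.141 s.
Net downstream speed = -0.208 m/s.
Drift = -0.208 × 76.141 = -15.852 m (upstream).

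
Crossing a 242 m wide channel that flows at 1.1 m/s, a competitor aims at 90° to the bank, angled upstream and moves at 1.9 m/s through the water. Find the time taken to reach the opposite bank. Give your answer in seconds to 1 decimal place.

The component of the competitor's velocity perpendicular to the bank is 1.9 m/s.
The flow acts along the bank and has no component across it.
Time = 242 / 1.900 = 127.368 s.

127.4 s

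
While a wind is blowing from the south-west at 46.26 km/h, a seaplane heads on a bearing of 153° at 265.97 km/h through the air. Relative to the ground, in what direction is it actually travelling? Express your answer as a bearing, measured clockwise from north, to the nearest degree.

143°

Taking east as x and north as y: velocity relative to the air = (120.748, -236.981) km/h; the air relative to ground = (32.711, 32.711) km/h.
Velocity relative to ground = (120.748, -236.981) + (32.711, 32.711) = (153.459, -204.270) km/h.
Bearing = atan2(153.46, -204.27) = 143.08° clockwise from north.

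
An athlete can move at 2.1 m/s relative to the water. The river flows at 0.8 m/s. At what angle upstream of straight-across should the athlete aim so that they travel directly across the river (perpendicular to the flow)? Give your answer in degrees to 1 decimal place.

To cancel the current, the upstream component of the athlete's velocity must equal the flow: 2.1 sin θ = 0.8.
sin θ = 0.8 / 2.1 = 0.3810.
θ = arcsin(0.3810) = 22.393°.

22.4°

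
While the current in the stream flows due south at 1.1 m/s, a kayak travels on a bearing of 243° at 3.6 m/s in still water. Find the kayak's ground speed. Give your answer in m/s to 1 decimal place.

4.2 m/s

Taking east as x and north as y: velocity relative to the water = (-3.208, -1.634) m/s; the water relative to ground = (0.000, -1.100) m/s.
Velocity relative to ground = (-3.208, -1.634) + (0.000, -1.100) = (-3.208, -2.734) m/s.
Speed = |(-3.208, -2.734)| = 4.215 m/s.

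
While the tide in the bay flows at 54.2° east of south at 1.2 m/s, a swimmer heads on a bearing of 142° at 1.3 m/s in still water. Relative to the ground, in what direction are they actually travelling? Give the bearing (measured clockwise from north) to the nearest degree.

134°

Taking east as x and north as y: velocity relative to the water = (0.800, -1.024) m/s; the water relative to ground = (0.973, -0.702) m/s.
Velocity relative to ground = (0.800, -1.024) + (0.973, -0.702) = (1.774, -1.726) m/s.
Bearing = atan2(1.77, -1.73) = 134.23° clockwise from north.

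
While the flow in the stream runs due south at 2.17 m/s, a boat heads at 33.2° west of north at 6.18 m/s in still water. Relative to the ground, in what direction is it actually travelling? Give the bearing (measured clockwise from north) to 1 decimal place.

Taking east as x and north as y: velocity relative to the water = (-3.384, 5.171) m/s; the water relative to ground = (0.000, -2.170) m/s.
Velocity relative to ground = (-3.384, 5.171) + (0.000, -2.170) = (-3.384, 3.001) m/s.
Bearing = atan2(-3.38, 3.00) = 311.57° clockwise from north.

311.6°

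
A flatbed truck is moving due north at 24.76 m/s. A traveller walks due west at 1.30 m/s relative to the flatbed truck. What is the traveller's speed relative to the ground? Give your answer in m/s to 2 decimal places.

24.79 m/s

Taking east as x and north as y: flatbed truck velocity = (0.000, 24.760) m/s; traveller velocity relative to flatbed truck = (-1.300, 0.000) m/s.
Velocity relative to ground = (0.000, 24.760) + (-1.300, 0.000) = (-1.300, 24.760) m/s.
Speed = |(-1.300, 24.760)| = 24.794 m/s.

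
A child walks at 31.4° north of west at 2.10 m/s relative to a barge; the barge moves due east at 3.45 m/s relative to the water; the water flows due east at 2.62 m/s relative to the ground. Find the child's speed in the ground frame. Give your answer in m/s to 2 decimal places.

4.42 m/s

In east/north components (m/s): child relative to barge = (-1.792, 1.094); barge relative to water = (3.450, 0.000); water relative to ground = (2.620, 0.000).
Sum = (4.278, 1.094) m/s.
Speed = |(4.278, 1.094)| = 4.415 m/s.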